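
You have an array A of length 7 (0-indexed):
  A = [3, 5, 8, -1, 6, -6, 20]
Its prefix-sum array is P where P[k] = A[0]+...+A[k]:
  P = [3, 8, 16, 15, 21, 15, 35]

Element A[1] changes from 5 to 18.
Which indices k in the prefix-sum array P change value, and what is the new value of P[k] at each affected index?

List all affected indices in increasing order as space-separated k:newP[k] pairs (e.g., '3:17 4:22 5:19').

P[k] = A[0] + ... + A[k]
P[k] includes A[1] iff k >= 1
Affected indices: 1, 2, ..., 6; delta = 13
  P[1]: 8 + 13 = 21
  P[2]: 16 + 13 = 29
  P[3]: 15 + 13 = 28
  P[4]: 21 + 13 = 34
  P[5]: 15 + 13 = 28
  P[6]: 35 + 13 = 48

Answer: 1:21 2:29 3:28 4:34 5:28 6:48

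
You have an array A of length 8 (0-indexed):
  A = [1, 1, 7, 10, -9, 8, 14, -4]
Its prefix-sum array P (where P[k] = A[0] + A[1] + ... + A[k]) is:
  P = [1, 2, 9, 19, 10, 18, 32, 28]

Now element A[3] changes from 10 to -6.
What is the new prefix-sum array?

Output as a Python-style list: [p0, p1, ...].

Change: A[3] 10 -> -6, delta = -16
P[k] for k < 3: unchanged (A[3] not included)
P[k] for k >= 3: shift by delta = -16
  P[0] = 1 + 0 = 1
  P[1] = 2 + 0 = 2
  P[2] = 9 + 0 = 9
  P[3] = 19 + -16 = 3
  P[4] = 10 + -16 = -6
  P[5] = 18 + -16 = 2
  P[6] = 32 + -16 = 16
  P[7] = 28 + -16 = 12

Answer: [1, 2, 9, 3, -6, 2, 16, 12]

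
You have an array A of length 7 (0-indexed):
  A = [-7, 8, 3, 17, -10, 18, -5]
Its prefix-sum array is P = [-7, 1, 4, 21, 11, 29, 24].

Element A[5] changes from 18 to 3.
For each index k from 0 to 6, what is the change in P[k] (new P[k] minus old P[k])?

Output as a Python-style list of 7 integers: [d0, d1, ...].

Element change: A[5] 18 -> 3, delta = -15
For k < 5: P[k] unchanged, delta_P[k] = 0
For k >= 5: P[k] shifts by exactly -15
Delta array: [0, 0, 0, 0, 0, -15, -15]

Answer: [0, 0, 0, 0, 0, -15, -15]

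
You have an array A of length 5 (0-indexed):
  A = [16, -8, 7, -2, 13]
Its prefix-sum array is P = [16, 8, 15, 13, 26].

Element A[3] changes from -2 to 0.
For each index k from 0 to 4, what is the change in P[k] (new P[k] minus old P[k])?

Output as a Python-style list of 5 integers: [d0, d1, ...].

Answer: [0, 0, 0, 2, 2]

Derivation:
Element change: A[3] -2 -> 0, delta = 2
For k < 3: P[k] unchanged, delta_P[k] = 0
For k >= 3: P[k] shifts by exactly 2
Delta array: [0, 0, 0, 2, 2]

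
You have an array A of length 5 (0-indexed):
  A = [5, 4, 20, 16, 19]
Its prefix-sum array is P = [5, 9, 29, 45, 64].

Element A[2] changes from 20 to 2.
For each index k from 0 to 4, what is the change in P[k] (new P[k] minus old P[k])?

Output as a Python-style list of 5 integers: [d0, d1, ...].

Element change: A[2] 20 -> 2, delta = -18
For k < 2: P[k] unchanged, delta_P[k] = 0
For k >= 2: P[k] shifts by exactly -18
Delta array: [0, 0, -18, -18, -18]

Answer: [0, 0, -18, -18, -18]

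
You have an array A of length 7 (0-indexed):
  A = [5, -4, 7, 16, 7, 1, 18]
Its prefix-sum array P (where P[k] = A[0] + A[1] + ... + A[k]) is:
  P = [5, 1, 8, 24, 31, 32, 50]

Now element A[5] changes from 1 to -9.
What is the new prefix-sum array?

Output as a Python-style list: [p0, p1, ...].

Change: A[5] 1 -> -9, delta = -10
P[k] for k < 5: unchanged (A[5] not included)
P[k] for k >= 5: shift by delta = -10
  P[0] = 5 + 0 = 5
  P[1] = 1 + 0 = 1
  P[2] = 8 + 0 = 8
  P[3] = 24 + 0 = 24
  P[4] = 31 + 0 = 31
  P[5] = 32 + -10 = 22
  P[6] = 50 + -10 = 40

Answer: [5, 1, 8, 24, 31, 22, 40]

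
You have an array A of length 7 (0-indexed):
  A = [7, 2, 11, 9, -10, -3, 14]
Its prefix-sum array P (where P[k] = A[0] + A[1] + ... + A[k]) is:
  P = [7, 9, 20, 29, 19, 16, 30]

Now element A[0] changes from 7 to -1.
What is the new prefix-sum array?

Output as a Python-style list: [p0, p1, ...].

Answer: [-1, 1, 12, 21, 11, 8, 22]

Derivation:
Change: A[0] 7 -> -1, delta = -8
P[k] for k < 0: unchanged (A[0] not included)
P[k] for k >= 0: shift by delta = -8
  P[0] = 7 + -8 = -1
  P[1] = 9 + -8 = 1
  P[2] = 20 + -8 = 12
  P[3] = 29 + -8 = 21
  P[4] = 19 + -8 = 11
  P[5] = 16 + -8 = 8
  P[6] = 30 + -8 = 22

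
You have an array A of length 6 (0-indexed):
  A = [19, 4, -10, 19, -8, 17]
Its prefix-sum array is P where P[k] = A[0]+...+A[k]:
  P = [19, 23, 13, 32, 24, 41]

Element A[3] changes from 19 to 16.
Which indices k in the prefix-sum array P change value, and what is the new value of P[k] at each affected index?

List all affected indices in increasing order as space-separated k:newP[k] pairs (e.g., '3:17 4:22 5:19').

P[k] = A[0] + ... + A[k]
P[k] includes A[3] iff k >= 3
Affected indices: 3, 4, ..., 5; delta = -3
  P[3]: 32 + -3 = 29
  P[4]: 24 + -3 = 21
  P[5]: 41 + -3 = 38

Answer: 3:29 4:21 5:38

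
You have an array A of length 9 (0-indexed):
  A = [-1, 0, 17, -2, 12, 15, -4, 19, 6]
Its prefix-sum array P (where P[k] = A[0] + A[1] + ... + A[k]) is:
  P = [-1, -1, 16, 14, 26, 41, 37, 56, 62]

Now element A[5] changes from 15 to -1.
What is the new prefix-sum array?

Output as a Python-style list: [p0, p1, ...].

Answer: [-1, -1, 16, 14, 26, 25, 21, 40, 46]

Derivation:
Change: A[5] 15 -> -1, delta = -16
P[k] for k < 5: unchanged (A[5] not included)
P[k] for k >= 5: shift by delta = -16
  P[0] = -1 + 0 = -1
  P[1] = -1 + 0 = -1
  P[2] = 16 + 0 = 16
  P[3] = 14 + 0 = 14
  P[4] = 26 + 0 = 26
  P[5] = 41 + -16 = 25
  P[6] = 37 + -16 = 21
  P[7] = 56 + -16 = 40
  P[8] = 62 + -16 = 46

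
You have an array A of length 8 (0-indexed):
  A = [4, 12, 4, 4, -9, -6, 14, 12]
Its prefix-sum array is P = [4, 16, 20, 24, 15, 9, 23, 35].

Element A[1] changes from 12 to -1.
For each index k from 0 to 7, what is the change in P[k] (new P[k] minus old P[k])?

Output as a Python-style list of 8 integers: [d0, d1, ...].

Element change: A[1] 12 -> -1, delta = -13
For k < 1: P[k] unchanged, delta_P[k] = 0
For k >= 1: P[k] shifts by exactly -13
Delta array: [0, -13, -13, -13, -13, -13, -13, -13]

Answer: [0, -13, -13, -13, -13, -13, -13, -13]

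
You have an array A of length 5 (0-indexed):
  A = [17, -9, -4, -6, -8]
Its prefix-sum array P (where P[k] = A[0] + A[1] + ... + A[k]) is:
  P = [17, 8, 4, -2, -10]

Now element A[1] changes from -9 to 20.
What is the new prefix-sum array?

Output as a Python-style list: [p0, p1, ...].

Answer: [17, 37, 33, 27, 19]

Derivation:
Change: A[1] -9 -> 20, delta = 29
P[k] for k < 1: unchanged (A[1] not included)
P[k] for k >= 1: shift by delta = 29
  P[0] = 17 + 0 = 17
  P[1] = 8 + 29 = 37
  P[2] = 4 + 29 = 33
  P[3] = -2 + 29 = 27
  P[4] = -10 + 29 = 19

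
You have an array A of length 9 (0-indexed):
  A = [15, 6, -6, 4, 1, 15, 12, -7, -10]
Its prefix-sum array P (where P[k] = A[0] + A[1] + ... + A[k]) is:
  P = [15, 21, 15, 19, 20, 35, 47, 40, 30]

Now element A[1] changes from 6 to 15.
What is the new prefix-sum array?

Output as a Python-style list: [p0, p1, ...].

Change: A[1] 6 -> 15, delta = 9
P[k] for k < 1: unchanged (A[1] not included)
P[k] for k >= 1: shift by delta = 9
  P[0] = 15 + 0 = 15
  P[1] = 21 + 9 = 30
  P[2] = 15 + 9 = 24
  P[3] = 19 + 9 = 28
  P[4] = 20 + 9 = 29
  P[5] = 35 + 9 = 44
  P[6] = 47 + 9 = 56
  P[7] = 40 + 9 = 49
  P[8] = 30 + 9 = 39

Answer: [15, 30, 24, 28, 29, 44, 56, 49, 39]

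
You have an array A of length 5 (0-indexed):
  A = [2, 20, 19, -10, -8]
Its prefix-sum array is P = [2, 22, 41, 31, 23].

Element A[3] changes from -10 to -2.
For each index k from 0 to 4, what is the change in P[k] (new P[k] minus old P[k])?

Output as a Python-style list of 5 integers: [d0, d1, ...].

Answer: [0, 0, 0, 8, 8]

Derivation:
Element change: A[3] -10 -> -2, delta = 8
For k < 3: P[k] unchanged, delta_P[k] = 0
For k >= 3: P[k] shifts by exactly 8
Delta array: [0, 0, 0, 8, 8]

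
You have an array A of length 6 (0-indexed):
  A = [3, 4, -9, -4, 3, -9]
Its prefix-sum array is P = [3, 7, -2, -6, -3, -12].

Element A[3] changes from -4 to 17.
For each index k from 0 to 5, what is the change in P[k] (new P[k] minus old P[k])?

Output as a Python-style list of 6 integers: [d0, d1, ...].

Element change: A[3] -4 -> 17, delta = 21
For k < 3: P[k] unchanged, delta_P[k] = 0
For k >= 3: P[k] shifts by exactly 21
Delta array: [0, 0, 0, 21, 21, 21]

Answer: [0, 0, 0, 21, 21, 21]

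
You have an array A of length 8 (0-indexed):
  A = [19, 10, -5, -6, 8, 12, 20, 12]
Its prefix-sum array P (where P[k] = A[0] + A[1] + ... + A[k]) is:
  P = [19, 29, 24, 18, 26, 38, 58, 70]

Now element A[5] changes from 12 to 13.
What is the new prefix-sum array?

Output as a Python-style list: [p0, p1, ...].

Answer: [19, 29, 24, 18, 26, 39, 59, 71]

Derivation:
Change: A[5] 12 -> 13, delta = 1
P[k] for k < 5: unchanged (A[5] not included)
P[k] for k >= 5: shift by delta = 1
  P[0] = 19 + 0 = 19
  P[1] = 29 + 0 = 29
  P[2] = 24 + 0 = 24
  P[3] = 18 + 0 = 18
  P[4] = 26 + 0 = 26
  P[5] = 38 + 1 = 39
  P[6] = 58 + 1 = 59
  P[7] = 70 + 1 = 71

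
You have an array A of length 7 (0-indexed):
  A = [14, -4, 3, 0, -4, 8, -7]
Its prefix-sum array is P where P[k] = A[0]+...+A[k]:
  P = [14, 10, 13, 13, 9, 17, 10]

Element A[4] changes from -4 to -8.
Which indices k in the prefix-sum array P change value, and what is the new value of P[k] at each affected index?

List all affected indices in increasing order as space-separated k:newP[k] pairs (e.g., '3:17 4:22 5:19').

Answer: 4:5 5:13 6:6

Derivation:
P[k] = A[0] + ... + A[k]
P[k] includes A[4] iff k >= 4
Affected indices: 4, 5, ..., 6; delta = -4
  P[4]: 9 + -4 = 5
  P[5]: 17 + -4 = 13
  P[6]: 10 + -4 = 6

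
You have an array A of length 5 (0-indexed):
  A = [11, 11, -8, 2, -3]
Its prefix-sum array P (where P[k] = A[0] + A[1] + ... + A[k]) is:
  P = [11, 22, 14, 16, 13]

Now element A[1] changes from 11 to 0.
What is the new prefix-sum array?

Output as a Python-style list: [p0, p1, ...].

Change: A[1] 11 -> 0, delta = -11
P[k] for k < 1: unchanged (A[1] not included)
P[k] for k >= 1: shift by delta = -11
  P[0] = 11 + 0 = 11
  P[1] = 22 + -11 = 11
  P[2] = 14 + -11 = 3
  P[3] = 16 + -11 = 5
  P[4] = 13 + -11 = 2

Answer: [11, 11, 3, 5, 2]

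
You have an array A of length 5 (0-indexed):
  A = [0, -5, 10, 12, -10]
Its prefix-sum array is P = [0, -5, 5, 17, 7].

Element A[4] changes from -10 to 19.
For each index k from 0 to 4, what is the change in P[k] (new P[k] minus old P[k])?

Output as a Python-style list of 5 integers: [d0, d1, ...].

Element change: A[4] -10 -> 19, delta = 29
For k < 4: P[k] unchanged, delta_P[k] = 0
For k >= 4: P[k] shifts by exactly 29
Delta array: [0, 0, 0, 0, 29]

Answer: [0, 0, 0, 0, 29]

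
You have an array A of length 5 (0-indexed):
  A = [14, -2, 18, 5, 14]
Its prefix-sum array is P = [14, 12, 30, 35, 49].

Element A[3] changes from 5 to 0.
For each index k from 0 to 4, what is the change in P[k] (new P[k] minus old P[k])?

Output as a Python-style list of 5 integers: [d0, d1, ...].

Answer: [0, 0, 0, -5, -5]

Derivation:
Element change: A[3] 5 -> 0, delta = -5
For k < 3: P[k] unchanged, delta_P[k] = 0
For k >= 3: P[k] shifts by exactly -5
Delta array: [0, 0, 0, -5, -5]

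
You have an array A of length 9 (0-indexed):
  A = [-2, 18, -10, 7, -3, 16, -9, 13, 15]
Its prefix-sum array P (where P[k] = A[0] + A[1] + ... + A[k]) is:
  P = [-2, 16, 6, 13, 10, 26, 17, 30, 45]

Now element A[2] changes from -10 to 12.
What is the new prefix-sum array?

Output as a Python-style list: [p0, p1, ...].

Change: A[2] -10 -> 12, delta = 22
P[k] for k < 2: unchanged (A[2] not included)
P[k] for k >= 2: shift by delta = 22
  P[0] = -2 + 0 = -2
  P[1] = 16 + 0 = 16
  P[2] = 6 + 22 = 28
  P[3] = 13 + 22 = 35
  P[4] = 10 + 22 = 32
  P[5] = 26 + 22 = 48
  P[6] = 17 + 22 = 39
  P[7] = 30 + 22 = 52
  P[8] = 45 + 22 = 67

Answer: [-2, 16, 28, 35, 32, 48, 39, 52, 67]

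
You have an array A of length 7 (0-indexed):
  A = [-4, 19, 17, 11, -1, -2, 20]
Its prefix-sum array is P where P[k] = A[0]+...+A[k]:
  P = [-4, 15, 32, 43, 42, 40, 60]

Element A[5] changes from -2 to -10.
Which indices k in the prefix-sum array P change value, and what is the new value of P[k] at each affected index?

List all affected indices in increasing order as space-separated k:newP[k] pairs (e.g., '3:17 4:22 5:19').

Answer: 5:32 6:52

Derivation:
P[k] = A[0] + ... + A[k]
P[k] includes A[5] iff k >= 5
Affected indices: 5, 6, ..., 6; delta = -8
  P[5]: 40 + -8 = 32
  P[6]: 60 + -8 = 52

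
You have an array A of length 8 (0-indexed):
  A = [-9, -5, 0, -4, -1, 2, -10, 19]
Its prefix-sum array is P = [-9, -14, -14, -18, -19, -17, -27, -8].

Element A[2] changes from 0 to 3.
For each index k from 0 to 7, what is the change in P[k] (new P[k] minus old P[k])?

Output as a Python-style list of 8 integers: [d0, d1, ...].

Answer: [0, 0, 3, 3, 3, 3, 3, 3]

Derivation:
Element change: A[2] 0 -> 3, delta = 3
For k < 2: P[k] unchanged, delta_P[k] = 0
For k >= 2: P[k] shifts by exactly 3
Delta array: [0, 0, 3, 3, 3, 3, 3, 3]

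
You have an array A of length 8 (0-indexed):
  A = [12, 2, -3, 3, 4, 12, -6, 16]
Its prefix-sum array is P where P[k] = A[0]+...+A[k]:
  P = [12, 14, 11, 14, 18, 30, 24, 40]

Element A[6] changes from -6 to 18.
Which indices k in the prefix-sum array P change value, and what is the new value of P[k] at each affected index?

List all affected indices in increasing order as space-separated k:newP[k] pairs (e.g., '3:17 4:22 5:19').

P[k] = A[0] + ... + A[k]
P[k] includes A[6] iff k >= 6
Affected indices: 6, 7, ..., 7; delta = 24
  P[6]: 24 + 24 = 48
  P[7]: 40 + 24 = 64

Answer: 6:48 7:64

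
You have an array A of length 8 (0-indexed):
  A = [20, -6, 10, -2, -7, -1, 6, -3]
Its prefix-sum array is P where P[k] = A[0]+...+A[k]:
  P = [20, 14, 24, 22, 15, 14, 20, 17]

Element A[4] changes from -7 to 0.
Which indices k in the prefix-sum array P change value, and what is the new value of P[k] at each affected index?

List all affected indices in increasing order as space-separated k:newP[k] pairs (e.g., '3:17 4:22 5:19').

Answer: 4:22 5:21 6:27 7:24

Derivation:
P[k] = A[0] + ... + A[k]
P[k] includes A[4] iff k >= 4
Affected indices: 4, 5, ..., 7; delta = 7
  P[4]: 15 + 7 = 22
  P[5]: 14 + 7 = 21
  P[6]: 20 + 7 = 27
  P[7]: 17 + 7 = 24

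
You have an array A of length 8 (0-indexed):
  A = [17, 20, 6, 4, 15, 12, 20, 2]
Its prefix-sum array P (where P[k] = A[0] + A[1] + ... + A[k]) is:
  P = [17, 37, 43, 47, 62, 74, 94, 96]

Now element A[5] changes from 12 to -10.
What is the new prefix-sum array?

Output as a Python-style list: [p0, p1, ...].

Change: A[5] 12 -> -10, delta = -22
P[k] for k < 5: unchanged (A[5] not included)
P[k] for k >= 5: shift by delta = -22
  P[0] = 17 + 0 = 17
  P[1] = 37 + 0 = 37
  P[2] = 43 + 0 = 43
  P[3] = 47 + 0 = 47
  P[4] = 62 + 0 = 62
  P[5] = 74 + -22 = 52
  P[6] = 94 + -22 = 72
  P[7] = 96 + -22 = 74

Answer: [17, 37, 43, 47, 62, 52, 72, 74]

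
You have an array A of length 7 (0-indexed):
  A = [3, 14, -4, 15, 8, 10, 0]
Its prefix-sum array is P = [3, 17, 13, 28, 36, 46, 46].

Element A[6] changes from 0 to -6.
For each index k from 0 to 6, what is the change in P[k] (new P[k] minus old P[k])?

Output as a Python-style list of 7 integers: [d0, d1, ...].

Element change: A[6] 0 -> -6, delta = -6
For k < 6: P[k] unchanged, delta_P[k] = 0
For k >= 6: P[k] shifts by exactly -6
Delta array: [0, 0, 0, 0, 0, 0, -6]

Answer: [0, 0, 0, 0, 0, 0, -6]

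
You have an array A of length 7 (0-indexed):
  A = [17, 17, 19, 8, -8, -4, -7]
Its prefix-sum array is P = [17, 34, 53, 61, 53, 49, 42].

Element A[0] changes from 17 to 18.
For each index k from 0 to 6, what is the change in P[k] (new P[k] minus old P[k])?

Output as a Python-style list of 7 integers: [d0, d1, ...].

Answer: [1, 1, 1, 1, 1, 1, 1]

Derivation:
Element change: A[0] 17 -> 18, delta = 1
For k < 0: P[k] unchanged, delta_P[k] = 0
For k >= 0: P[k] shifts by exactly 1
Delta array: [1, 1, 1, 1, 1, 1, 1]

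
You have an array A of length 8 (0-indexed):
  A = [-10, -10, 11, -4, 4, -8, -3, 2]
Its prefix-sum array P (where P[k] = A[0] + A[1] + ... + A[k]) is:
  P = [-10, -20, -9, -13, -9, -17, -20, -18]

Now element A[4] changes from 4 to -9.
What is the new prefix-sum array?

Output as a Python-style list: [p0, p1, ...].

Answer: [-10, -20, -9, -13, -22, -30, -33, -31]

Derivation:
Change: A[4] 4 -> -9, delta = -13
P[k] for k < 4: unchanged (A[4] not included)
P[k] for k >= 4: shift by delta = -13
  P[0] = -10 + 0 = -10
  P[1] = -20 + 0 = -20
  P[2] = -9 + 0 = -9
  P[3] = -13 + 0 = -13
  P[4] = -9 + -13 = -22
  P[5] = -17 + -13 = -30
  P[6] = -20 + -13 = -33
  P[7] = -18 + -13 = -31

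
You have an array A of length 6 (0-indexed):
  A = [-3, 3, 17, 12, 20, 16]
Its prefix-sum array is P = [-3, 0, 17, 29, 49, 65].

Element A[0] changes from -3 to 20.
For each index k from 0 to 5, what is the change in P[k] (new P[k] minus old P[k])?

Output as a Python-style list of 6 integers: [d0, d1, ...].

Element change: A[0] -3 -> 20, delta = 23
For k < 0: P[k] unchanged, delta_P[k] = 0
For k >= 0: P[k] shifts by exactly 23
Delta array: [23, 23, 23, 23, 23, 23]

Answer: [23, 23, 23, 23, 23, 23]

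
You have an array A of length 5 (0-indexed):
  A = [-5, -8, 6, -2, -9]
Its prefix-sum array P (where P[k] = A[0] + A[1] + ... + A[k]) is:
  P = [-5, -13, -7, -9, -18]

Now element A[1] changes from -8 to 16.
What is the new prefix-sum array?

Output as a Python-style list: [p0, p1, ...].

Change: A[1] -8 -> 16, delta = 24
P[k] for k < 1: unchanged (A[1] not included)
P[k] for k >= 1: shift by delta = 24
  P[0] = -5 + 0 = -5
  P[1] = -13 + 24 = 11
  P[2] = -7 + 24 = 17
  P[3] = -9 + 24 = 15
  P[4] = -18 + 24 = 6

Answer: [-5, 11, 17, 15, 6]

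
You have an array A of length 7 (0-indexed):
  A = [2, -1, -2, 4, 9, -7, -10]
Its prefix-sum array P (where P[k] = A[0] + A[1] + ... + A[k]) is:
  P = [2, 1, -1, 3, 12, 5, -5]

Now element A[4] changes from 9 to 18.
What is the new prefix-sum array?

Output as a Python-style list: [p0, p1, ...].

Answer: [2, 1, -1, 3, 21, 14, 4]

Derivation:
Change: A[4] 9 -> 18, delta = 9
P[k] for k < 4: unchanged (A[4] not included)
P[k] for k >= 4: shift by delta = 9
  P[0] = 2 + 0 = 2
  P[1] = 1 + 0 = 1
  P[2] = -1 + 0 = -1
  P[3] = 3 + 0 = 3
  P[4] = 12 + 9 = 21
  P[5] = 5 + 9 = 14
  P[6] = -5 + 9 = 4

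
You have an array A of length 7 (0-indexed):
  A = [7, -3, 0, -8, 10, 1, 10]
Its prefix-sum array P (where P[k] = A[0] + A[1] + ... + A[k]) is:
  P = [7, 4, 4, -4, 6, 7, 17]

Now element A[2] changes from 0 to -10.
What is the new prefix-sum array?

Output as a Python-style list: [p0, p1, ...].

Answer: [7, 4, -6, -14, -4, -3, 7]

Derivation:
Change: A[2] 0 -> -10, delta = -10
P[k] for k < 2: unchanged (A[2] not included)
P[k] for k >= 2: shift by delta = -10
  P[0] = 7 + 0 = 7
  P[1] = 4 + 0 = 4
  P[2] = 4 + -10 = -6
  P[3] = -4 + -10 = -14
  P[4] = 6 + -10 = -4
  P[5] = 7 + -10 = -3
  P[6] = 17 + -10 = 7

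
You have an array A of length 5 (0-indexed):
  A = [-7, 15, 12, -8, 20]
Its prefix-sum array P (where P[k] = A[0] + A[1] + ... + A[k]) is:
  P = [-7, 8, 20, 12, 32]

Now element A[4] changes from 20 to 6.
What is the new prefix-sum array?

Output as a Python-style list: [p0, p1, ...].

Change: A[4] 20 -> 6, delta = -14
P[k] for k < 4: unchanged (A[4] not included)
P[k] for k >= 4: shift by delta = -14
  P[0] = -7 + 0 = -7
  P[1] = 8 + 0 = 8
  P[2] = 20 + 0 = 20
  P[3] = 12 + 0 = 12
  P[4] = 32 + -14 = 18

Answer: [-7, 8, 20, 12, 18]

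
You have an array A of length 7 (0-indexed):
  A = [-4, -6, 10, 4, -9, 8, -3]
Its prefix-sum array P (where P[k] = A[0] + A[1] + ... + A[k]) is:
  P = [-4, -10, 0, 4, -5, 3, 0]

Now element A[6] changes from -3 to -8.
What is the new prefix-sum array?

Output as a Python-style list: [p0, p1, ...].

Answer: [-4, -10, 0, 4, -5, 3, -5]

Derivation:
Change: A[6] -3 -> -8, delta = -5
P[k] for k < 6: unchanged (A[6] not included)
P[k] for k >= 6: shift by delta = -5
  P[0] = -4 + 0 = -4
  P[1] = -10 + 0 = -10
  P[2] = 0 + 0 = 0
  P[3] = 4 + 0 = 4
  P[4] = -5 + 0 = -5
  P[5] = 3 + 0 = 3
  P[6] = 0 + -5 = -5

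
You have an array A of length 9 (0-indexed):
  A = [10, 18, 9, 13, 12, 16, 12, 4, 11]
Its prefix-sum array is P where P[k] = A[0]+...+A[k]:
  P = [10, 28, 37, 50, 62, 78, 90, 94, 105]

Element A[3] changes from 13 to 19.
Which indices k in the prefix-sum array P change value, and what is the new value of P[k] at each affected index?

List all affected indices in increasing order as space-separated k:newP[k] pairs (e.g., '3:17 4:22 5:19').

P[k] = A[0] + ... + A[k]
P[k] includes A[3] iff k >= 3
Affected indices: 3, 4, ..., 8; delta = 6
  P[3]: 50 + 6 = 56
  P[4]: 62 + 6 = 68
  P[5]: 78 + 6 = 84
  P[6]: 90 + 6 = 96
  P[7]: 94 + 6 = 100
  P[8]: 105 + 6 = 111

Answer: 3:56 4:68 5:84 6:96 7:100 8:111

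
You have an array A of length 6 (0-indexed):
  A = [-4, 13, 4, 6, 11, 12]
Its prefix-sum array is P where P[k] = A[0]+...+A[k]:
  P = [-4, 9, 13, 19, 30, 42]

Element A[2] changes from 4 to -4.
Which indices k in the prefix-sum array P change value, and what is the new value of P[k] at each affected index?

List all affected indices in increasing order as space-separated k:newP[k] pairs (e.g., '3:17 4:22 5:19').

Answer: 2:5 3:11 4:22 5:34

Derivation:
P[k] = A[0] + ... + A[k]
P[k] includes A[2] iff k >= 2
Affected indices: 2, 3, ..., 5; delta = -8
  P[2]: 13 + -8 = 5
  P[3]: 19 + -8 = 11
  P[4]: 30 + -8 = 22
  P[5]: 42 + -8 = 34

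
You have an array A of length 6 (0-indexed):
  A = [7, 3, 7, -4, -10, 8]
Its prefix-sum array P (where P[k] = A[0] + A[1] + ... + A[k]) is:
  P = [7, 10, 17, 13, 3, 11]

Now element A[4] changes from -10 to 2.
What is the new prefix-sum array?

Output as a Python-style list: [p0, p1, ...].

Change: A[4] -10 -> 2, delta = 12
P[k] for k < 4: unchanged (A[4] not included)
P[k] for k >= 4: shift by delta = 12
  P[0] = 7 + 0 = 7
  P[1] = 10 + 0 = 10
  P[2] = 17 + 0 = 17
  P[3] = 13 + 0 = 13
  P[4] = 3 + 12 = 15
  P[5] = 11 + 12 = 23

Answer: [7, 10, 17, 13, 15, 23]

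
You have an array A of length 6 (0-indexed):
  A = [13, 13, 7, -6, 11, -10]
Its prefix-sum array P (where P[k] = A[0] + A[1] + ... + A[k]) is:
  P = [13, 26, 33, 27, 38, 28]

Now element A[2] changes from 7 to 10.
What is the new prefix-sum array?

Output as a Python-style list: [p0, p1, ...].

Change: A[2] 7 -> 10, delta = 3
P[k] for k < 2: unchanged (A[2] not included)
P[k] for k >= 2: shift by delta = 3
  P[0] = 13 + 0 = 13
  P[1] = 26 + 0 = 26
  P[2] = 33 + 3 = 36
  P[3] = 27 + 3 = 30
  P[4] = 38 + 3 = 41
  P[5] = 28 + 3 = 31

Answer: [13, 26, 36, 30, 41, 31]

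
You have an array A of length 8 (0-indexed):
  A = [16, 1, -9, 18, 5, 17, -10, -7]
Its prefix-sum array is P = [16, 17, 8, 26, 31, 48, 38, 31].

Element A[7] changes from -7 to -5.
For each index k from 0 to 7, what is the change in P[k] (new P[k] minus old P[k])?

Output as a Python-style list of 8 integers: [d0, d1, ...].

Answer: [0, 0, 0, 0, 0, 0, 0, 2]

Derivation:
Element change: A[7] -7 -> -5, delta = 2
For k < 7: P[k] unchanged, delta_P[k] = 0
For k >= 7: P[k] shifts by exactly 2
Delta array: [0, 0, 0, 0, 0, 0, 0, 2]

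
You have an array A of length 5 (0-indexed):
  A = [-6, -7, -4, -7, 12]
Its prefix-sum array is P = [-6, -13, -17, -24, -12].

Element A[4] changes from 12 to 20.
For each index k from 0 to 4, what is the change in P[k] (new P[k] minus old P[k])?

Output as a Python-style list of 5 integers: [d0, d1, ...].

Element change: A[4] 12 -> 20, delta = 8
For k < 4: P[k] unchanged, delta_P[k] = 0
For k >= 4: P[k] shifts by exactly 8
Delta array: [0, 0, 0, 0, 8]

Answer: [0, 0, 0, 0, 8]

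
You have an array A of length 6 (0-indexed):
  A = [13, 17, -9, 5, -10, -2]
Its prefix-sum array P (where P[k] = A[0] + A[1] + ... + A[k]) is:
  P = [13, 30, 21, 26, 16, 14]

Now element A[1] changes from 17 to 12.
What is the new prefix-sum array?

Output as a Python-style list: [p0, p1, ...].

Change: A[1] 17 -> 12, delta = -5
P[k] for k < 1: unchanged (A[1] not included)
P[k] for k >= 1: shift by delta = -5
  P[0] = 13 + 0 = 13
  P[1] = 30 + -5 = 25
  P[2] = 21 + -5 = 16
  P[3] = 26 + -5 = 21
  P[4] = 16 + -5 = 11
  P[5] = 14 + -5 = 9

Answer: [13, 25, 16, 21, 11, 9]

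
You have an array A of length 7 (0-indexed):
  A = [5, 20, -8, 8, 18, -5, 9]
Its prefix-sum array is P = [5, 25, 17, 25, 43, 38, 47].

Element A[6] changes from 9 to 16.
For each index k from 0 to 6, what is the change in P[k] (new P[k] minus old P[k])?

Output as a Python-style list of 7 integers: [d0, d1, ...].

Element change: A[6] 9 -> 16, delta = 7
For k < 6: P[k] unchanged, delta_P[k] = 0
For k >= 6: P[k] shifts by exactly 7
Delta array: [0, 0, 0, 0, 0, 0, 7]

Answer: [0, 0, 0, 0, 0, 0, 7]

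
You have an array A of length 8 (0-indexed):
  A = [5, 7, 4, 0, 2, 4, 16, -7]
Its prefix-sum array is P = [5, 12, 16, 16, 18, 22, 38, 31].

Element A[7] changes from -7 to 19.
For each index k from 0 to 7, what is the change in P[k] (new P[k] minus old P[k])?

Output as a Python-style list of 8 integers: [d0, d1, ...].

Element change: A[7] -7 -> 19, delta = 26
For k < 7: P[k] unchanged, delta_P[k] = 0
For k >= 7: P[k] shifts by exactly 26
Delta array: [0, 0, 0, 0, 0, 0, 0, 26]

Answer: [0, 0, 0, 0, 0, 0, 0, 26]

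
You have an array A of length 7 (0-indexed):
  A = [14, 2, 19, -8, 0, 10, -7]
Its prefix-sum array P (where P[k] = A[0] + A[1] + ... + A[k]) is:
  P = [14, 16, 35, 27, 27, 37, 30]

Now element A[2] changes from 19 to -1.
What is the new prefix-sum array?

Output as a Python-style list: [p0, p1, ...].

Change: A[2] 19 -> -1, delta = -20
P[k] for k < 2: unchanged (A[2] not included)
P[k] for k >= 2: shift by delta = -20
  P[0] = 14 + 0 = 14
  P[1] = 16 + 0 = 16
  P[2] = 35 + -20 = 15
  P[3] = 27 + -20 = 7
  P[4] = 27 + -20 = 7
  P[5] = 37 + -20 = 17
  P[6] = 30 + -20 = 10

Answer: [14, 16, 15, 7, 7, 17, 10]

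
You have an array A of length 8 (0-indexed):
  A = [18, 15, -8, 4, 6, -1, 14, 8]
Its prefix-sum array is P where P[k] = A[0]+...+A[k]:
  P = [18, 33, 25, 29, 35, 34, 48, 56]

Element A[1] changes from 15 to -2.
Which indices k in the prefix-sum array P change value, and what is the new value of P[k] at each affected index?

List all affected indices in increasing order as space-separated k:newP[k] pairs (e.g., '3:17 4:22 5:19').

P[k] = A[0] + ... + A[k]
P[k] includes A[1] iff k >= 1
Affected indices: 1, 2, ..., 7; delta = -17
  P[1]: 33 + -17 = 16
  P[2]: 25 + -17 = 8
  P[3]: 29 + -17 = 12
  P[4]: 35 + -17 = 18
  P[5]: 34 + -17 = 17
  P[6]: 48 + -17 = 31
  P[7]: 56 + -17 = 39

Answer: 1:16 2:8 3:12 4:18 5:17 6:31 7:39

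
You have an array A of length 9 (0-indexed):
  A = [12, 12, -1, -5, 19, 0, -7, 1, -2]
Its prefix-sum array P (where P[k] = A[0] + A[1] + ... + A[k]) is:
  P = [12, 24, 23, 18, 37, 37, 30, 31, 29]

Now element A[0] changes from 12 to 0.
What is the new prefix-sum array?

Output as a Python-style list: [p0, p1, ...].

Answer: [0, 12, 11, 6, 25, 25, 18, 19, 17]

Derivation:
Change: A[0] 12 -> 0, delta = -12
P[k] for k < 0: unchanged (A[0] not included)
P[k] for k >= 0: shift by delta = -12
  P[0] = 12 + -12 = 0
  P[1] = 24 + -12 = 12
  P[2] = 23 + -12 = 11
  P[3] = 18 + -12 = 6
  P[4] = 37 + -12 = 25
  P[5] = 37 + -12 = 25
  P[6] = 30 + -12 = 18
  P[7] = 31 + -12 = 19
  P[8] = 29 + -12 = 17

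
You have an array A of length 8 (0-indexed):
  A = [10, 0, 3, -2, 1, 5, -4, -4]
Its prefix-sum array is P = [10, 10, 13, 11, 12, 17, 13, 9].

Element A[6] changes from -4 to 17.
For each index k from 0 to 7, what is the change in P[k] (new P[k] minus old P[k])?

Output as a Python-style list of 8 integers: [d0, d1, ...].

Answer: [0, 0, 0, 0, 0, 0, 21, 21]

Derivation:
Element change: A[6] -4 -> 17, delta = 21
For k < 6: P[k] unchanged, delta_P[k] = 0
For k >= 6: P[k] shifts by exactly 21
Delta array: [0, 0, 0, 0, 0, 0, 21, 21]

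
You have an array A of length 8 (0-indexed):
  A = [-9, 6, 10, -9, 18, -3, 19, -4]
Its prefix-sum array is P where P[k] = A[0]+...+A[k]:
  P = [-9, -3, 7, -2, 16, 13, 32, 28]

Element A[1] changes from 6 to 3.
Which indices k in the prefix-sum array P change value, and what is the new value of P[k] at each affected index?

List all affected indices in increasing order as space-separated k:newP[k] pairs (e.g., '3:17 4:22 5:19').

Answer: 1:-6 2:4 3:-5 4:13 5:10 6:29 7:25

Derivation:
P[k] = A[0] + ... + A[k]
P[k] includes A[1] iff k >= 1
Affected indices: 1, 2, ..., 7; delta = -3
  P[1]: -3 + -3 = -6
  P[2]: 7 + -3 = 4
  P[3]: -2 + -3 = -5
  P[4]: 16 + -3 = 13
  P[5]: 13 + -3 = 10
  P[6]: 32 + -3 = 29
  P[7]: 28 + -3 = 25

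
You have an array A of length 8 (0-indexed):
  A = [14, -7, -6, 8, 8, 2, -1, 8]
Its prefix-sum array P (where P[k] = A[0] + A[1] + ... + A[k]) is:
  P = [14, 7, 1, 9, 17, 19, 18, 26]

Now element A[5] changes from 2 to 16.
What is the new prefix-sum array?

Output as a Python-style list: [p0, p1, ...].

Answer: [14, 7, 1, 9, 17, 33, 32, 40]

Derivation:
Change: A[5] 2 -> 16, delta = 14
P[k] for k < 5: unchanged (A[5] not included)
P[k] for k >= 5: shift by delta = 14
  P[0] = 14 + 0 = 14
  P[1] = 7 + 0 = 7
  P[2] = 1 + 0 = 1
  P[3] = 9 + 0 = 9
  P[4] = 17 + 0 = 17
  P[5] = 19 + 14 = 33
  P[6] = 18 + 14 = 32
  P[7] = 26 + 14 = 40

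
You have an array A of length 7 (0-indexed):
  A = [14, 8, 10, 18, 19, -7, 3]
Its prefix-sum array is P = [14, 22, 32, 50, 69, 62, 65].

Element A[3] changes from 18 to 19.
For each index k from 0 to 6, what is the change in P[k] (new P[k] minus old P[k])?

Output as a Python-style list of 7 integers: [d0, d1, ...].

Element change: A[3] 18 -> 19, delta = 1
For k < 3: P[k] unchanged, delta_P[k] = 0
For k >= 3: P[k] shifts by exactly 1
Delta array: [0, 0, 0, 1, 1, 1, 1]

Answer: [0, 0, 0, 1, 1, 1, 1]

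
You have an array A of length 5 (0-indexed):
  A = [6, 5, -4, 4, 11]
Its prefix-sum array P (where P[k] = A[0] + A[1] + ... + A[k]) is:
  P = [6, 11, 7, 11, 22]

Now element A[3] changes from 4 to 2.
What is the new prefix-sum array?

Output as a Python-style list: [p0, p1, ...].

Change: A[3] 4 -> 2, delta = -2
P[k] for k < 3: unchanged (A[3] not included)
P[k] for k >= 3: shift by delta = -2
  P[0] = 6 + 0 = 6
  P[1] = 11 + 0 = 11
  P[2] = 7 + 0 = 7
  P[3] = 11 + -2 = 9
  P[4] = 22 + -2 = 20

Answer: [6, 11, 7, 9, 20]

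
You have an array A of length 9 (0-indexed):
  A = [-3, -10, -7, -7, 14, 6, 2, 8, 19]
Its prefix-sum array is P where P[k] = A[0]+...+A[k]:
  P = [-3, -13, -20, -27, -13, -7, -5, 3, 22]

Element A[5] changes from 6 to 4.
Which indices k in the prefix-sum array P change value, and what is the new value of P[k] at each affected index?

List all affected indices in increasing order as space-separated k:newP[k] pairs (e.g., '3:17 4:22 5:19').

P[k] = A[0] + ... + A[k]
P[k] includes A[5] iff k >= 5
Affected indices: 5, 6, ..., 8; delta = -2
  P[5]: -7 + -2 = -9
  P[6]: -5 + -2 = -7
  P[7]: 3 + -2 = 1
  P[8]: 22 + -2 = 20

Answer: 5:-9 6:-7 7:1 8:20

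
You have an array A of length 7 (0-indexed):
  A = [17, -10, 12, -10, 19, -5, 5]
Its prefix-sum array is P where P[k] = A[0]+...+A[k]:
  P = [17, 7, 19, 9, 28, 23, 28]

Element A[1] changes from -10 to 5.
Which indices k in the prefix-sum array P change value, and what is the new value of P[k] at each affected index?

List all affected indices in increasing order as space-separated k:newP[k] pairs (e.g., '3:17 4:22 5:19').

P[k] = A[0] + ... + A[k]
P[k] includes A[1] iff k >= 1
Affected indices: 1, 2, ..., 6; delta = 15
  P[1]: 7 + 15 = 22
  P[2]: 19 + 15 = 34
  P[3]: 9 + 15 = 24
  P[4]: 28 + 15 = 43
  P[5]: 23 + 15 = 38
  P[6]: 28 + 15 = 43

Answer: 1:22 2:34 3:24 4:43 5:38 6:43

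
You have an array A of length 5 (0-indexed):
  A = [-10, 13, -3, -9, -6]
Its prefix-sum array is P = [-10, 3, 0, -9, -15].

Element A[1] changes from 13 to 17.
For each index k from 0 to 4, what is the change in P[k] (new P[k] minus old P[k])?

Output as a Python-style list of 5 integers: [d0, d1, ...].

Answer: [0, 4, 4, 4, 4]

Derivation:
Element change: A[1] 13 -> 17, delta = 4
For k < 1: P[k] unchanged, delta_P[k] = 0
For k >= 1: P[k] shifts by exactly 4
Delta array: [0, 4, 4, 4, 4]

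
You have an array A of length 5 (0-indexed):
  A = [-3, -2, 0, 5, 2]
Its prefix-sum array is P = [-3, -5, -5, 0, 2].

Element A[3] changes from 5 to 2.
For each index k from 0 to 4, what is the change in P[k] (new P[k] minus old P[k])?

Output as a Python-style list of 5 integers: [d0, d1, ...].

Answer: [0, 0, 0, -3, -3]

Derivation:
Element change: A[3] 5 -> 2, delta = -3
For k < 3: P[k] unchanged, delta_P[k] = 0
For k >= 3: P[k] shifts by exactly -3
Delta array: [0, 0, 0, -3, -3]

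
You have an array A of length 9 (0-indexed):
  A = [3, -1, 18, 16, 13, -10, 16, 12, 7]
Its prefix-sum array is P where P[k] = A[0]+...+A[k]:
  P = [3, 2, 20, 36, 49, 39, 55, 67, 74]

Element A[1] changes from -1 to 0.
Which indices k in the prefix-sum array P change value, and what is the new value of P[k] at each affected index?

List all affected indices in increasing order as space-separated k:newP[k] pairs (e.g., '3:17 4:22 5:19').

P[k] = A[0] + ... + A[k]
P[k] includes A[1] iff k >= 1
Affected indices: 1, 2, ..., 8; delta = 1
  P[1]: 2 + 1 = 3
  P[2]: 20 + 1 = 21
  P[3]: 36 + 1 = 37
  P[4]: 49 + 1 = 50
  P[5]: 39 + 1 = 40
  P[6]: 55 + 1 = 56
  P[7]: 67 + 1 = 68
  P[8]: 74 + 1 = 75

Answer: 1:3 2:21 3:37 4:50 5:40 6:56 7:68 8:75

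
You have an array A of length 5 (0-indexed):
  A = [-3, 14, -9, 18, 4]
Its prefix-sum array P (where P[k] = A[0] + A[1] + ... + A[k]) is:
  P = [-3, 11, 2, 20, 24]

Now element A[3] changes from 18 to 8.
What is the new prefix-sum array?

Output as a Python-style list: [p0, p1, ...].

Change: A[3] 18 -> 8, delta = -10
P[k] for k < 3: unchanged (A[3] not included)
P[k] for k >= 3: shift by delta = -10
  P[0] = -3 + 0 = -3
  P[1] = 11 + 0 = 11
  P[2] = 2 + 0 = 2
  P[3] = 20 + -10 = 10
  P[4] = 24 + -10 = 14

Answer: [-3, 11, 2, 10, 14]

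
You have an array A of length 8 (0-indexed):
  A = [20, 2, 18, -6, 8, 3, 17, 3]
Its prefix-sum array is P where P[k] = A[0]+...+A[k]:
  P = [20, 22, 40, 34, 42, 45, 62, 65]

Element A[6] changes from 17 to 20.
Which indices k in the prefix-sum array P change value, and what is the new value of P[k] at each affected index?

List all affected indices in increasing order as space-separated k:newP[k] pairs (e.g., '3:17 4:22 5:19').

Answer: 6:65 7:68

Derivation:
P[k] = A[0] + ... + A[k]
P[k] includes A[6] iff k >= 6
Affected indices: 6, 7, ..., 7; delta = 3
  P[6]: 62 + 3 = 65
  P[7]: 65 + 3 = 68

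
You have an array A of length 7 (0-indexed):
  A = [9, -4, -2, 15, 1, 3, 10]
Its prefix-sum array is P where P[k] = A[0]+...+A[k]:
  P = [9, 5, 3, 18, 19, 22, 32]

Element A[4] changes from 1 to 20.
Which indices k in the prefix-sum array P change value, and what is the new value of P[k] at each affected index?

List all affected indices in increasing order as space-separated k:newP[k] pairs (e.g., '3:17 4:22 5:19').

Answer: 4:38 5:41 6:51

Derivation:
P[k] = A[0] + ... + A[k]
P[k] includes A[4] iff k >= 4
Affected indices: 4, 5, ..., 6; delta = 19
  P[4]: 19 + 19 = 38
  P[5]: 22 + 19 = 41
  P[6]: 32 + 19 = 51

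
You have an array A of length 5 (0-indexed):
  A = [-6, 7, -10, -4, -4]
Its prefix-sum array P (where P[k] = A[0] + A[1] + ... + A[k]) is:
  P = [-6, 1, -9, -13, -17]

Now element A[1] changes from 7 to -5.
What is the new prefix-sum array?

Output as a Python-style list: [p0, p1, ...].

Answer: [-6, -11, -21, -25, -29]

Derivation:
Change: A[1] 7 -> -5, delta = -12
P[k] for k < 1: unchanged (A[1] not included)
P[k] for k >= 1: shift by delta = -12
  P[0] = -6 + 0 = -6
  P[1] = 1 + -12 = -11
  P[2] = -9 + -12 = -21
  P[3] = -13 + -12 = -25
  P[4] = -17 + -12 = -29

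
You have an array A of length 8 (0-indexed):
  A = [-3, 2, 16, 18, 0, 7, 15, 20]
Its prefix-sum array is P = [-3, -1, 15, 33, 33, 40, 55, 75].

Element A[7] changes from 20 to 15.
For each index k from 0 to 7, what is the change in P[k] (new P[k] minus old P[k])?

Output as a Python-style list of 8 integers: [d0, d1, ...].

Element change: A[7] 20 -> 15, delta = -5
For k < 7: P[k] unchanged, delta_P[k] = 0
For k >= 7: P[k] shifts by exactly -5
Delta array: [0, 0, 0, 0, 0, 0, 0, -5]

Answer: [0, 0, 0, 0, 0, 0, 0, -5]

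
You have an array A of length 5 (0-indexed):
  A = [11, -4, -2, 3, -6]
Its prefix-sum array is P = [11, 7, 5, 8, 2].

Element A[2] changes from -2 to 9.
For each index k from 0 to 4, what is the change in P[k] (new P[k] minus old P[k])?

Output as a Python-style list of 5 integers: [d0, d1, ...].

Element change: A[2] -2 -> 9, delta = 11
For k < 2: P[k] unchanged, delta_P[k] = 0
For k >= 2: P[k] shifts by exactly 11
Delta array: [0, 0, 11, 11, 11]

Answer: [0, 0, 11, 11, 11]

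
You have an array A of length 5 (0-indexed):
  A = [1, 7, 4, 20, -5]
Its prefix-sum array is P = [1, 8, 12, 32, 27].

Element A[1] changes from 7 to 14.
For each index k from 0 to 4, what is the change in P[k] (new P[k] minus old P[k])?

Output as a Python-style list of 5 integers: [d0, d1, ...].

Answer: [0, 7, 7, 7, 7]

Derivation:
Element change: A[1] 7 -> 14, delta = 7
For k < 1: P[k] unchanged, delta_P[k] = 0
For k >= 1: P[k] shifts by exactly 7
Delta array: [0, 7, 7, 7, 7]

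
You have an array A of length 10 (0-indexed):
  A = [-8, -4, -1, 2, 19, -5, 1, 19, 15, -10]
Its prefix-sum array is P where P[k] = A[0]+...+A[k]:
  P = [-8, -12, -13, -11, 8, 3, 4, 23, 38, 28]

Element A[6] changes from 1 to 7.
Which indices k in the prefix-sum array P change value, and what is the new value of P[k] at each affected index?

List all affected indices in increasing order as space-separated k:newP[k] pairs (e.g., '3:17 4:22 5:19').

P[k] = A[0] + ... + A[k]
P[k] includes A[6] iff k >= 6
Affected indices: 6, 7, ..., 9; delta = 6
  P[6]: 4 + 6 = 10
  P[7]: 23 + 6 = 29
  P[8]: 38 + 6 = 44
  P[9]: 28 + 6 = 34

Answer: 6:10 7:29 8:44 9:34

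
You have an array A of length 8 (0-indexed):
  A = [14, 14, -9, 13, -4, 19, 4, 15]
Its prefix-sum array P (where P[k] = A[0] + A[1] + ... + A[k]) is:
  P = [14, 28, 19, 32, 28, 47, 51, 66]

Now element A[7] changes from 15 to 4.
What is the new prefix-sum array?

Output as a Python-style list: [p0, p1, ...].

Answer: [14, 28, 19, 32, 28, 47, 51, 55]

Derivation:
Change: A[7] 15 -> 4, delta = -11
P[k] for k < 7: unchanged (A[7] not included)
P[k] for k >= 7: shift by delta = -11
  P[0] = 14 + 0 = 14
  P[1] = 28 + 0 = 28
  P[2] = 19 + 0 = 19
  P[3] = 32 + 0 = 32
  P[4] = 28 + 0 = 28
  P[5] = 47 + 0 = 47
  P[6] = 51 + 0 = 51
  P[7] = 66 + -11 = 55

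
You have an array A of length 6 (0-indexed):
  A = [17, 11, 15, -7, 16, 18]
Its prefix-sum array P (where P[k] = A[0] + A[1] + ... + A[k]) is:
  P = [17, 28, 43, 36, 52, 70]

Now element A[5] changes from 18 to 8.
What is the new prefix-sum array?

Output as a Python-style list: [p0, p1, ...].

Change: A[5] 18 -> 8, delta = -10
P[k] for k < 5: unchanged (A[5] not included)
P[k] for k >= 5: shift by delta = -10
  P[0] = 17 + 0 = 17
  P[1] = 28 + 0 = 28
  P[2] = 43 + 0 = 43
  P[3] = 36 + 0 = 36
  P[4] = 52 + 0 = 52
  P[5] = 70 + -10 = 60

Answer: [17, 28, 43, 36, 52, 60]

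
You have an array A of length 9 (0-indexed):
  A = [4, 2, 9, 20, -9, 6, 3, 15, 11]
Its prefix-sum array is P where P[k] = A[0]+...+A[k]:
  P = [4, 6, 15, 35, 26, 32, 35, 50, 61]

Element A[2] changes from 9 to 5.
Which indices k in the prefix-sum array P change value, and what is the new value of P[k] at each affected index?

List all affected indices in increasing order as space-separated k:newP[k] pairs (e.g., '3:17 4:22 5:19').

P[k] = A[0] + ... + A[k]
P[k] includes A[2] iff k >= 2
Affected indices: 2, 3, ..., 8; delta = -4
  P[2]: 15 + -4 = 11
  P[3]: 35 + -4 = 31
  P[4]: 26 + -4 = 22
  P[5]: 32 + -4 = 28
  P[6]: 35 + -4 = 31
  P[7]: 50 + -4 = 46
  P[8]: 61 + -4 = 57

Answer: 2:11 3:31 4:22 5:28 6:31 7:46 8:57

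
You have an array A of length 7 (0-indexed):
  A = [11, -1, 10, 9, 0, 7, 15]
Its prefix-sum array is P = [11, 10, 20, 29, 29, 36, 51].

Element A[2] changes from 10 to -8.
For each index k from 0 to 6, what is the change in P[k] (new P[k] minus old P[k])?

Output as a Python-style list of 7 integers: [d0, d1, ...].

Element change: A[2] 10 -> -8, delta = -18
For k < 2: P[k] unchanged, delta_P[k] = 0
For k >= 2: P[k] shifts by exactly -18
Delta array: [0, 0, -18, -18, -18, -18, -18]

Answer: [0, 0, -18, -18, -18, -18, -18]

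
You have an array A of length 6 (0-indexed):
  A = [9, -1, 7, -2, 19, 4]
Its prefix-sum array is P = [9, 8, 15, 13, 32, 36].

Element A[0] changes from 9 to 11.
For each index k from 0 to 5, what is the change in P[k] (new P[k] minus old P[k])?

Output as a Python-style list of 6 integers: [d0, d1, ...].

Answer: [2, 2, 2, 2, 2, 2]

Derivation:
Element change: A[0] 9 -> 11, delta = 2
For k < 0: P[k] unchanged, delta_P[k] = 0
For k >= 0: P[k] shifts by exactly 2
Delta array: [2, 2, 2, 2, 2, 2]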